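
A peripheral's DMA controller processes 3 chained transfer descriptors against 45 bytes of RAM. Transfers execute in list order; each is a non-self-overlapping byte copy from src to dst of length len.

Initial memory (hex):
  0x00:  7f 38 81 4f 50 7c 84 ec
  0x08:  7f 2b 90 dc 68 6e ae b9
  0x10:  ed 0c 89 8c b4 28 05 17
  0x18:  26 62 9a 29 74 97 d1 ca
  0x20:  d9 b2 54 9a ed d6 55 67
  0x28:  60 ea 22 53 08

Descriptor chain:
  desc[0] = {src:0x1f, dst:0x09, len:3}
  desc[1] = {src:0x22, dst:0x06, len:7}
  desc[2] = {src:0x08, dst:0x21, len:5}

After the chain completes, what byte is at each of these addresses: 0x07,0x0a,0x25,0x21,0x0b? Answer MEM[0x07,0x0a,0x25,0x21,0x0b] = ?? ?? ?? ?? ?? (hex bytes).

MEM[0x07,0x0a,0x25,0x21,0x0b] = 9a 55 60 ed 67

#0 dst[0x09+3] := {0xca,0xd9,0xb2}
#1 dst[0x06+7] := {0x54,0x9a,0xed,0xd6,0x55,0x67,0x60}
#2 dst[0x21+5] := {0xed,0xd6,0x55,0x67,0x60}
query mem[0x07]=0x9a, mem[0x0a]=0x55, mem[0x25]=0x60, mem[0x21]=0xed, mem[0x0b]=0x67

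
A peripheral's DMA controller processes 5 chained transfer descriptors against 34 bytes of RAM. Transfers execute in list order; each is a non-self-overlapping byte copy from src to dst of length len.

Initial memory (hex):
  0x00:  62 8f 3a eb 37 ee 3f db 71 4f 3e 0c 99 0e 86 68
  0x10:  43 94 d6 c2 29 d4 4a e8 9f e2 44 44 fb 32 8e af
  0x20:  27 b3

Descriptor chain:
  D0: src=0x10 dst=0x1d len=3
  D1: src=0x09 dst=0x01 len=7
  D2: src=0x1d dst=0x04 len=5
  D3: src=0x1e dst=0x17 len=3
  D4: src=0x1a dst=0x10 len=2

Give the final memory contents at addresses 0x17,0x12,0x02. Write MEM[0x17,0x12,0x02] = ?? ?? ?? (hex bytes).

MEM[0x17,0x12,0x02] = 94 d6 3e

[0] 0x10->0x1d len=3 : 43 94 d6
[1] 0x09->0x01 len=7 : 4f 3e 0c 99 0e 86 68
[2] 0x1d->0x04 len=5 : 43 94 d6 27 b3
[3] 0x1e->0x17 len=3 : 94 d6 27
[4] 0x1a->0x10 len=2 : 44 44
query mem[0x17]=0x94, mem[0x12]=0xd6, mem[0x02]=0x3e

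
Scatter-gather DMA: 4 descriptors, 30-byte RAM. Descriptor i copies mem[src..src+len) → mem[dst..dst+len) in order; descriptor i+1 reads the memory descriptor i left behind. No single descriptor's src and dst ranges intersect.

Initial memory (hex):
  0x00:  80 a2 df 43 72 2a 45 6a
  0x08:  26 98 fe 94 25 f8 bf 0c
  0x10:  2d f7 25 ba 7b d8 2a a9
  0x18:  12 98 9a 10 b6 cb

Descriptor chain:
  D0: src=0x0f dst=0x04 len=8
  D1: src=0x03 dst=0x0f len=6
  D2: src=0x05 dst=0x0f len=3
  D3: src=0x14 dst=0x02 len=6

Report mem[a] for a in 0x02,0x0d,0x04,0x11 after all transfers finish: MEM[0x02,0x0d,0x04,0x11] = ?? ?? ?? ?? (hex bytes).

MEM[0x02,0x0d,0x04,0x11] = ba f8 2a 25

  after D0: wrote 8B at 0x04 = 0c2df725ba7bd82a
  after D1: wrote 6B at 0x0f = 430c2df725ba
  after D2: wrote 3B at 0x0f = 2df725
  after D3: wrote 6B at 0x02 = bad82aa91298
query mem[0x02]=0xba, mem[0x0d]=0xf8, mem[0x04]=0x2a, mem[0x11]=0x25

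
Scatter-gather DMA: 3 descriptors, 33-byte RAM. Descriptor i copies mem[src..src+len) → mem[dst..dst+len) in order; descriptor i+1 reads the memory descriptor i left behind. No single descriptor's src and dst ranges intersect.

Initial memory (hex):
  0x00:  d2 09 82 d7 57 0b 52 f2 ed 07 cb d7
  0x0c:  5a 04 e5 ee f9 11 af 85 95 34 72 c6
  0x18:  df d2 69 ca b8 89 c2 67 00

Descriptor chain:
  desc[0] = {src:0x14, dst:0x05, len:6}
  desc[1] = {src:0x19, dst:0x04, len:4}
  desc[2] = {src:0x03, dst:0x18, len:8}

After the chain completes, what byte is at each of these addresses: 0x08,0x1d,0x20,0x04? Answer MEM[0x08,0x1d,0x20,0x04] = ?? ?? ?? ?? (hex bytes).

MEM[0x08,0x1d,0x20,0x04] = c6 c6 00 d2

D0: mem[0x05..0x0a] <- [95 34 72 c6 df d2]
D1: mem[0x04..0x07] <- [d2 69 ca b8]
D2: mem[0x18..0x1f] <- [d7 d2 69 ca b8 c6 df d2]
query mem[0x08]=0xc6, mem[0x1d]=0xc6, mem[0x20]=0x00, mem[0x04]=0xd2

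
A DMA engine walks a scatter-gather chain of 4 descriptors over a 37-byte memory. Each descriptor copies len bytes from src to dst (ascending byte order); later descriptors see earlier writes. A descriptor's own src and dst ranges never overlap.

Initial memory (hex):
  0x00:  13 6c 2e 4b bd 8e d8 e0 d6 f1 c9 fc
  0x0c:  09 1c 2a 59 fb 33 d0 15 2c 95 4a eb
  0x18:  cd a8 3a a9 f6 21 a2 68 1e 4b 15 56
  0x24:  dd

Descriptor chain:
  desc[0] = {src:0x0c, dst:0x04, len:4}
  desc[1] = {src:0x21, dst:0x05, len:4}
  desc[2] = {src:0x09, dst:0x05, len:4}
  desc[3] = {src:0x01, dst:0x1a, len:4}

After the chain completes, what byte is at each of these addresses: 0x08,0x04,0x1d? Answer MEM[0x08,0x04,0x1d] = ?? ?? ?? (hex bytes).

  after D0: wrote 4B at 0x04 = 091c2a59
  after D1: wrote 4B at 0x05 = 4b1556dd
  after D2: wrote 4B at 0x05 = f1c9fc09
  after D3: wrote 4B at 0x1a = 6c2e4b09
query mem[0x08]=0x09, mem[0x04]=0x09, mem[0x1d]=0x09

MEM[0x08,0x04,0x1d] = 09 09 09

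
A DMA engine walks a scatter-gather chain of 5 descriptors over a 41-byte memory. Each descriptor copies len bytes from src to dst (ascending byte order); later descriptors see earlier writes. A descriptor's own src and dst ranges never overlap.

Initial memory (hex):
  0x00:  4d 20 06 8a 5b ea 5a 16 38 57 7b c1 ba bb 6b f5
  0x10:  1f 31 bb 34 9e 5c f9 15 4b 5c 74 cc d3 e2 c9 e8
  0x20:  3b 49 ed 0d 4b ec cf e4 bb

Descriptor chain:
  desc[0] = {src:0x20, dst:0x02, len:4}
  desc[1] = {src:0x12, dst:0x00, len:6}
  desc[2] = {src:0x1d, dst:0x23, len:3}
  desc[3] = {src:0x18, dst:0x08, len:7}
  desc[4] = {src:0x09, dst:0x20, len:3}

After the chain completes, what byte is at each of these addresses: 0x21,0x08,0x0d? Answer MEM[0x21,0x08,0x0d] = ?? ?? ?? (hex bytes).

#0 dst[0x02+4] := {0x3b,0x49,0xed,0x0d}
#1 dst[0x00+6] := {0xbb,0x34,0x9e,0x5c,0xf9,0x15}
#2 dst[0x23+3] := {0xe2,0xc9,0xe8}
#3 dst[0x08+7] := {0x4b,0x5c,0x74,0xcc,0xd3,0xe2,0xc9}
#4 dst[0x20+3] := {0x5c,0x74,0xcc}
query mem[0x21]=0x74, mem[0x08]=0x4b, mem[0x0d]=0xe2

MEM[0x21,0x08,0x0d] = 74 4b e2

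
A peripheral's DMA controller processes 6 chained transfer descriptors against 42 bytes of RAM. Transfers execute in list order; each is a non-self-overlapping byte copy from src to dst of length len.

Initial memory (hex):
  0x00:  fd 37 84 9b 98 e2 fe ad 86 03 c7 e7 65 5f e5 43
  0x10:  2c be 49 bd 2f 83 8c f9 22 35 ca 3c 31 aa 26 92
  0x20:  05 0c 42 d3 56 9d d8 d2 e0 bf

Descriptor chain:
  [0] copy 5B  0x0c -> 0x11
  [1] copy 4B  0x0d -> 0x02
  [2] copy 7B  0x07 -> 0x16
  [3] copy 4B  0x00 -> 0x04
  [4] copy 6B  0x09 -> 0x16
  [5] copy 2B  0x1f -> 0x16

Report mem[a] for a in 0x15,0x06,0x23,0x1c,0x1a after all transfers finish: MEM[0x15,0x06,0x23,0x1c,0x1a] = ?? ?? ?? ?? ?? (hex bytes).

MEM[0x15,0x06,0x23,0x1c,0x1a] = 2c 5f d3 5f 5f

D0: mem[0x11..0x15] <- [65 5f e5 43 2c]
D1: mem[0x02..0x05] <- [5f e5 43 2c]
D2: mem[0x16..0x1c] <- [ad 86 03 c7 e7 65 5f]
D3: mem[0x04..0x07] <- [fd 37 5f e5]
D4: mem[0x16..0x1b] <- [03 c7 e7 65 5f e5]
D5: mem[0x16..0x17] <- [92 05]
query mem[0x15]=0x2c, mem[0x06]=0x5f, mem[0x23]=0xd3, mem[0x1c]=0x5f, mem[0x1a]=0x5f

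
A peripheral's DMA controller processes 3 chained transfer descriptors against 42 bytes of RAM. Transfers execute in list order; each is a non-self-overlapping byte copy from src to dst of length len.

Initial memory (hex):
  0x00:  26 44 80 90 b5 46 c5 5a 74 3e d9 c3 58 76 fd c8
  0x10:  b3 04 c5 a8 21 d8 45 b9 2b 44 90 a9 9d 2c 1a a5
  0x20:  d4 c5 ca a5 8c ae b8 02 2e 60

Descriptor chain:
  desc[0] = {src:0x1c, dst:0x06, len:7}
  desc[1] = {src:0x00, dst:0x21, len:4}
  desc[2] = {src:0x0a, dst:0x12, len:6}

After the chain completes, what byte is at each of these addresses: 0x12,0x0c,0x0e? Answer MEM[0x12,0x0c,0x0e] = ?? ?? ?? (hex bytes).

MEM[0x12,0x0c,0x0e] = d4 ca fd

  after D0: wrote 7B at 0x06 = 9d2c1aa5d4c5ca
  after D1: wrote 4B at 0x21 = 26448090
  after D2: wrote 6B at 0x12 = d4c5ca76fdc8
query mem[0x12]=0xd4, mem[0x0c]=0xca, mem[0x0e]=0xfd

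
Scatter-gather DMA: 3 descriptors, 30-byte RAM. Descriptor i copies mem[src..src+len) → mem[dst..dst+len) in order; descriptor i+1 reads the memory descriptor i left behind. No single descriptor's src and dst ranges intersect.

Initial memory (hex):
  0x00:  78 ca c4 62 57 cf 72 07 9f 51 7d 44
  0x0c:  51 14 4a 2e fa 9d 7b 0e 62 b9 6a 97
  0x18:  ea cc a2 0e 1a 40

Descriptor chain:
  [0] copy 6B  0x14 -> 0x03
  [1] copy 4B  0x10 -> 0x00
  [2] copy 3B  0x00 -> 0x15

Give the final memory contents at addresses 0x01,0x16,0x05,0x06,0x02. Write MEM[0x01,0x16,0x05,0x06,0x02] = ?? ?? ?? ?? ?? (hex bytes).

D0: mem[0x03..0x08] <- [62 b9 6a 97 ea cc]
D1: mem[0x00..0x03] <- [fa 9d 7b 0e]
D2: mem[0x15..0x17] <- [fa 9d 7b]
query mem[0x01]=0x9d, mem[0x16]=0x9d, mem[0x05]=0x6a, mem[0x06]=0x97, mem[0x02]=0x7b

MEM[0x01,0x16,0x05,0x06,0x02] = 9d 9d 6a 97 7b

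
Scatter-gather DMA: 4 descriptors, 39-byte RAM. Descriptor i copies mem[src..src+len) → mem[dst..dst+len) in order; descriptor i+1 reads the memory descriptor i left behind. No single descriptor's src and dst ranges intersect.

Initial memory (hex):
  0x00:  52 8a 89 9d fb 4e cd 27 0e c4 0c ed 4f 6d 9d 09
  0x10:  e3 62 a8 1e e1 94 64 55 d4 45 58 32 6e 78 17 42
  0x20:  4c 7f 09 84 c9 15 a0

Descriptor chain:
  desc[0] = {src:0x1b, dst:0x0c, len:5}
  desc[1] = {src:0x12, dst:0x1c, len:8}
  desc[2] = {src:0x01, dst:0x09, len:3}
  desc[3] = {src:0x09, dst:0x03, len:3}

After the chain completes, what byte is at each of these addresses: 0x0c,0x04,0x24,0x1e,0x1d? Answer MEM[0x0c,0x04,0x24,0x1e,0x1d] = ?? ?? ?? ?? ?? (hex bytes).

#0 dst[0x0c+5] := {0x32,0x6e,0x78,0x17,0x42}
#1 dst[0x1c+8] := {0xa8,0x1e,0xe1,0x94,0x64,0x55,0xd4,0x45}
#2 dst[0x09+3] := {0x8a,0x89,0x9d}
#3 dst[0x03+3] := {0x8a,0x89,0x9d}
query mem[0x0c]=0x32, mem[0x04]=0x89, mem[0x24]=0xc9, mem[0x1e]=0xe1, mem[0x1d]=0x1e

MEM[0x0c,0x04,0x24,0x1e,0x1d] = 32 89 c9 e1 1e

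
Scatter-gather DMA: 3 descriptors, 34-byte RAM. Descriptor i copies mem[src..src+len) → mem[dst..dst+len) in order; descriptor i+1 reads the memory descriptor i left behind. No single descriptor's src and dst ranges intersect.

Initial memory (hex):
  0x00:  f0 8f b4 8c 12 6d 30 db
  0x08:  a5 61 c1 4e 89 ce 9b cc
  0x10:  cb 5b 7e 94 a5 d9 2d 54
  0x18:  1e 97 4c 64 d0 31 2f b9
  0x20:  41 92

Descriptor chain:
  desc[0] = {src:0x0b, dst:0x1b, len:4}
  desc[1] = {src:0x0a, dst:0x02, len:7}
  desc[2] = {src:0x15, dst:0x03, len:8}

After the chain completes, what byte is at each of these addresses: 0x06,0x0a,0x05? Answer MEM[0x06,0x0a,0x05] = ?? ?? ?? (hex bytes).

D0: mem[0x1b..0x1e] <- [4e 89 ce 9b]
D1: mem[0x02..0x08] <- [c1 4e 89 ce 9b cc cb]
D2: mem[0x03..0x0a] <- [d9 2d 54 1e 97 4c 4e 89]
query mem[0x06]=0x1e, mem[0x0a]=0x89, mem[0x05]=0x54

MEM[0x06,0x0a,0x05] = 1e 89 54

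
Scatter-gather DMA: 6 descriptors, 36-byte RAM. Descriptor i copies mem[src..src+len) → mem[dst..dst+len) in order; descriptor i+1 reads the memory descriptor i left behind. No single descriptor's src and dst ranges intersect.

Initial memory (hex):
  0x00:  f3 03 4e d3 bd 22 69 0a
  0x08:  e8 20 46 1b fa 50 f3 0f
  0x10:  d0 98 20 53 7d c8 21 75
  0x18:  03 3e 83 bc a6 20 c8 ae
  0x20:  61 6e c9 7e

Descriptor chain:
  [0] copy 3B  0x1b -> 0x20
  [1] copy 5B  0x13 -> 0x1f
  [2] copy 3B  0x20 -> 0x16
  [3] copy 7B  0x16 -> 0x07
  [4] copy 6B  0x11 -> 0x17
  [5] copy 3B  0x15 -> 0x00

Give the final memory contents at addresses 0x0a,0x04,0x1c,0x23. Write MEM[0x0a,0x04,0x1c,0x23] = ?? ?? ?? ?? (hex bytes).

MEM[0x0a,0x04,0x1c,0x23] = 3e bd 7d 75

D0: mem[0x20..0x22] <- [bc a6 20]
D1: mem[0x1f..0x23] <- [53 7d c8 21 75]
D2: mem[0x16..0x18] <- [7d c8 21]
D3: mem[0x07..0x0d] <- [7d c8 21 3e 83 bc a6]
D4: mem[0x17..0x1c] <- [98 20 53 7d c8 7d]
D5: mem[0x00..0x02] <- [c8 7d 98]
query mem[0x0a]=0x3e, mem[0x04]=0xbd, mem[0x1c]=0x7d, mem[0x23]=0x75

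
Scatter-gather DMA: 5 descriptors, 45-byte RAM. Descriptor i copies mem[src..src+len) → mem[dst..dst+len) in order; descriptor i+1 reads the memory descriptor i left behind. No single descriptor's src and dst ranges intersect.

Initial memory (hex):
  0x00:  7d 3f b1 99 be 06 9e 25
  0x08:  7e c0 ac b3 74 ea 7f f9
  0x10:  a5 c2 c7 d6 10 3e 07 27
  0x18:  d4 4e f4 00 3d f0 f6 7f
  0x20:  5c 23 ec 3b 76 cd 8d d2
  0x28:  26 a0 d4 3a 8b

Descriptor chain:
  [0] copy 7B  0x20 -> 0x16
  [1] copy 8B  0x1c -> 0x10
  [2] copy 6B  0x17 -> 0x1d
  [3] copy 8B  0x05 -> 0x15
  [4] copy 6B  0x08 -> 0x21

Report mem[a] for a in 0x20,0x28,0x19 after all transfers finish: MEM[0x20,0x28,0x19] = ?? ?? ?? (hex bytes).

MEM[0x20,0x28,0x19] = 76 26 c0

#0 dst[0x16+7] := {0x5c,0x23,0xec,0x3b,0x76,0xcd,0x8d}
#1 dst[0x10+8] := {0x8d,0xf0,0xf6,0x7f,0x5c,0x23,0xec,0x3b}
#2 dst[0x1d+6] := {0x3b,0xec,0x3b,0x76,0xcd,0x8d}
#3 dst[0x15+8] := {0x06,0x9e,0x25,0x7e,0xc0,0xac,0xb3,0x74}
#4 dst[0x21+6] := {0x7e,0xc0,0xac,0xb3,0x74,0xea}
query mem[0x20]=0x76, mem[0x28]=0x26, mem[0x19]=0xc0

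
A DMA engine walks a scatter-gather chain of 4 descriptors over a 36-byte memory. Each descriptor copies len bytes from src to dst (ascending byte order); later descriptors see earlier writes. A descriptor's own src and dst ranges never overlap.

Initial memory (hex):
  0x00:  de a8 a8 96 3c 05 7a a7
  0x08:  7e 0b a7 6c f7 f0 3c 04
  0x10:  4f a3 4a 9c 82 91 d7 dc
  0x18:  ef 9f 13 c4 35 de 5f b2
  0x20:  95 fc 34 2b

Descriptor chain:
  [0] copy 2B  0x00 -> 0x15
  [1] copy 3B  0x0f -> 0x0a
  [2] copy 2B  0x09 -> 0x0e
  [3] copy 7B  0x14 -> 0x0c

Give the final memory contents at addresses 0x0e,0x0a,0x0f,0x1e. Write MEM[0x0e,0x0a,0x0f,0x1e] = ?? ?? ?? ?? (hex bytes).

MEM[0x0e,0x0a,0x0f,0x1e] = a8 04 dc 5f

[0] 0x00->0x15 len=2 : de a8
[1] 0x0f->0x0a len=3 : 04 4f a3
[2] 0x09->0x0e len=2 : 0b 04
[3] 0x14->0x0c len=7 : 82 de a8 dc ef 9f 13
query mem[0x0e]=0xa8, mem[0x0a]=0x04, mem[0x0f]=0xdc, mem[0x1e]=0x5f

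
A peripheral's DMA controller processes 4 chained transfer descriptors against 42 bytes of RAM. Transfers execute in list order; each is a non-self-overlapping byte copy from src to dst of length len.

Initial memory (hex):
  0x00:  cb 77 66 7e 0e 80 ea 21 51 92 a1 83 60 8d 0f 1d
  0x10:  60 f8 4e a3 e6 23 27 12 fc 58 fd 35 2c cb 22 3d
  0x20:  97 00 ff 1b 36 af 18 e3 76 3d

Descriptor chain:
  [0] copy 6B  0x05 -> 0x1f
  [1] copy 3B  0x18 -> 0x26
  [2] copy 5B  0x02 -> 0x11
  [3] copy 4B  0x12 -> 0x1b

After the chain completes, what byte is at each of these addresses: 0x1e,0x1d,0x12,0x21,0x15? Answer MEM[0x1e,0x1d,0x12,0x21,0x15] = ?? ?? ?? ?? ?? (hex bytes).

[0] 0x05->0x1f len=6 : 80 ea 21 51 92 a1
[1] 0x18->0x26 len=3 : fc 58 fd
[2] 0x02->0x11 len=5 : 66 7e 0e 80 ea
[3] 0x12->0x1b len=4 : 7e 0e 80 ea
query mem[0x1e]=0xea, mem[0x1d]=0x80, mem[0x12]=0x7e, mem[0x21]=0x21, mem[0x15]=0xea

MEM[0x1e,0x1d,0x12,0x21,0x15] = ea 80 7e 21 ea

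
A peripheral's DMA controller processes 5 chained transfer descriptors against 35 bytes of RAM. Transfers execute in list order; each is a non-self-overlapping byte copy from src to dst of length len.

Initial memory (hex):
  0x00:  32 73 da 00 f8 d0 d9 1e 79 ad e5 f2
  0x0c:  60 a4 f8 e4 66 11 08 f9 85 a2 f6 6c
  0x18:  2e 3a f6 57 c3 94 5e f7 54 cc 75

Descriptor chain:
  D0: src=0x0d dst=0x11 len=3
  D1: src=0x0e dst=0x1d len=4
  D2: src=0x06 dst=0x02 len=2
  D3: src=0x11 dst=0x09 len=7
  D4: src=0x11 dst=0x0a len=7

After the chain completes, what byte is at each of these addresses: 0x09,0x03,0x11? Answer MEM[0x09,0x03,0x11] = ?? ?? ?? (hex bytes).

MEM[0x09,0x03,0x11] = a4 1e a4

D0: mem[0x11..0x13] <- [a4 f8 e4]
D1: mem[0x1d..0x20] <- [f8 e4 66 a4]
D2: mem[0x02..0x03] <- [d9 1e]
D3: mem[0x09..0x0f] <- [a4 f8 e4 85 a2 f6 6c]
D4: mem[0x0a..0x10] <- [a4 f8 e4 85 a2 f6 6c]
query mem[0x09]=0xa4, mem[0x03]=0x1e, mem[0x11]=0xa4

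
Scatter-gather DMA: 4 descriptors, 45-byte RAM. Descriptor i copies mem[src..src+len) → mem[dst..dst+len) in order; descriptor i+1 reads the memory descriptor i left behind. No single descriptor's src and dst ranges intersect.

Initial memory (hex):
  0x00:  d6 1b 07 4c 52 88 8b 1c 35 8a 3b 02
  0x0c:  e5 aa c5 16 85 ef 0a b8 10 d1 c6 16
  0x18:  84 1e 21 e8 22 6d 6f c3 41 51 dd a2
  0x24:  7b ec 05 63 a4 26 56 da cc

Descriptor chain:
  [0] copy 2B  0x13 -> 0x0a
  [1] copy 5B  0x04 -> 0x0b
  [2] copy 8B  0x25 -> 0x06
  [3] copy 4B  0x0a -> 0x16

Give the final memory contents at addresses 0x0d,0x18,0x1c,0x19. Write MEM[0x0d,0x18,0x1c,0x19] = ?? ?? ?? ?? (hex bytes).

MEM[0x0d,0x18,0x1c,0x19] = cc da 22 cc

  after D0: wrote 2B at 0x0a = b810
  after D1: wrote 5B at 0x0b = 52888b1c35
  after D2: wrote 8B at 0x06 = ec0563a42656dacc
  after D3: wrote 4B at 0x16 = 2656dacc
query mem[0x0d]=0xcc, mem[0x18]=0xda, mem[0x1c]=0x22, mem[0x19]=0xcc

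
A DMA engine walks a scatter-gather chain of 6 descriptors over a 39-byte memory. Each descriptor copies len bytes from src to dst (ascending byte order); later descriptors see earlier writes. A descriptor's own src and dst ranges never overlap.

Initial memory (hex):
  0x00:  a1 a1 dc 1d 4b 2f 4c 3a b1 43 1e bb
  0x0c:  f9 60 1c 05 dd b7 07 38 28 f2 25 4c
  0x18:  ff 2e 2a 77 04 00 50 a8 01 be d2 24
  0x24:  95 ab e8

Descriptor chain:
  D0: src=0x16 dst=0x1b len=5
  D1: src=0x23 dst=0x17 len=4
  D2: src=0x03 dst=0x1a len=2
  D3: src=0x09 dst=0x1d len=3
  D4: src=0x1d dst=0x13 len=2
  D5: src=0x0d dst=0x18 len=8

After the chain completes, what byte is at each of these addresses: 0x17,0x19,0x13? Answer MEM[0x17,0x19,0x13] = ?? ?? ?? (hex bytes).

MEM[0x17,0x19,0x13] = 24 1c 43

D0: mem[0x1b..0x1f] <- [25 4c ff 2e 2a]
D1: mem[0x17..0x1a] <- [24 95 ab e8]
D2: mem[0x1a..0x1b] <- [1d 4b]
D3: mem[0x1d..0x1f] <- [43 1e bb]
D4: mem[0x13..0x14] <- [43 1e]
D5: mem[0x18..0x1f] <- [60 1c 05 dd b7 07 43 1e]
query mem[0x17]=0x24, mem[0x19]=0x1c, mem[0x13]=0x43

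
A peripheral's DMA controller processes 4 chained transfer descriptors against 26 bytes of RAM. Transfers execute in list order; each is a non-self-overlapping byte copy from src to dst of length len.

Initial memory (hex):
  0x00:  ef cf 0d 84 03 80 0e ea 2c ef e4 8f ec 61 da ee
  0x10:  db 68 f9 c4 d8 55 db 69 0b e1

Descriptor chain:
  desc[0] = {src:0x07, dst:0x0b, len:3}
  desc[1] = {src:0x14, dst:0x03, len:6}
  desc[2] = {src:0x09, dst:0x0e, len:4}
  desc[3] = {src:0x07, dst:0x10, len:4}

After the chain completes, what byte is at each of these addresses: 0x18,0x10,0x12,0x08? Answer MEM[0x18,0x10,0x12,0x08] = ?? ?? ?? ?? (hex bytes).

#0 dst[0x0b+3] := {0xea,0x2c,0xef}
#1 dst[0x03+6] := {0xd8,0x55,0xdb,0x69,0x0b,0xe1}
#2 dst[0x0e+4] := {0xef,0xe4,0xea,0x2c}
#3 dst[0x10+4] := {0x0b,0xe1,0xef,0xe4}
query mem[0x18]=0x0b, mem[0x10]=0x0b, mem[0x12]=0xef, mem[0x08]=0xe1

MEM[0x18,0x10,0x12,0x08] = 0b 0b ef e1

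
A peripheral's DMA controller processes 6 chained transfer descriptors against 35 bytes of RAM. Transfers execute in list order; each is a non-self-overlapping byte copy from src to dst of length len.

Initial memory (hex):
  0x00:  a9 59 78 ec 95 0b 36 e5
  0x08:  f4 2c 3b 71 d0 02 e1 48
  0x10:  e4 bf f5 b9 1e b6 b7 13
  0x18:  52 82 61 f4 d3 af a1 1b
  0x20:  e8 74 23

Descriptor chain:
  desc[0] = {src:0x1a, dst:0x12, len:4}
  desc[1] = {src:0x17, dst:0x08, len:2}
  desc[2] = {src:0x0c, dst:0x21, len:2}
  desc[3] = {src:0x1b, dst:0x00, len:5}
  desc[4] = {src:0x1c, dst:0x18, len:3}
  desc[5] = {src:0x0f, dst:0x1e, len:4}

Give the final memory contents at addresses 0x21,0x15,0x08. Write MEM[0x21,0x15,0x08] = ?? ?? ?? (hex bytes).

D0: mem[0x12..0x15] <- [61 f4 d3 af]
D1: mem[0x08..0x09] <- [13 52]
D2: mem[0x21..0x22] <- [d0 02]
D3: mem[0x00..0x04] <- [f4 d3 af a1 1b]
D4: mem[0x18..0x1a] <- [d3 af a1]
D5: mem[0x1e..0x21] <- [48 e4 bf 61]
query mem[0x21]=0x61, mem[0x15]=0xaf, mem[0x08]=0x13

MEM[0x21,0x15,0x08] = 61 af 13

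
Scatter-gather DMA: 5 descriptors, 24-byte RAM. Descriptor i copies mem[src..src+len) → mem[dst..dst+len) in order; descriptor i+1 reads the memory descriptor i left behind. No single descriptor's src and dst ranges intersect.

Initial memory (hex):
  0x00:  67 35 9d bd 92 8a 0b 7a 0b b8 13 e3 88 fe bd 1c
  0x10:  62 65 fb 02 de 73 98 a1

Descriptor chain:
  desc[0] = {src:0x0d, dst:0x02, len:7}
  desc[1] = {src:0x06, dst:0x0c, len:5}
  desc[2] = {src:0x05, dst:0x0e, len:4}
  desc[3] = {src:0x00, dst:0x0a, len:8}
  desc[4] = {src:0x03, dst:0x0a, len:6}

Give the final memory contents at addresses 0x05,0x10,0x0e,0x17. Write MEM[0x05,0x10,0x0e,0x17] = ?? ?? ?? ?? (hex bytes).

  after D0: wrote 7B at 0x02 = febd1c6265fb02
  after D1: wrote 5B at 0x0c = 65fb02b813
  after D2: wrote 4B at 0x0e = 6265fb02
  after D3: wrote 8B at 0x0a = 6735febd1c6265fb
  after D4: wrote 6B at 0x0a = bd1c6265fb02
query mem[0x05]=0x62, mem[0x10]=0x65, mem[0x0e]=0xfb, mem[0x17]=0xa1

MEM[0x05,0x10,0x0e,0x17] = 62 65 fb a1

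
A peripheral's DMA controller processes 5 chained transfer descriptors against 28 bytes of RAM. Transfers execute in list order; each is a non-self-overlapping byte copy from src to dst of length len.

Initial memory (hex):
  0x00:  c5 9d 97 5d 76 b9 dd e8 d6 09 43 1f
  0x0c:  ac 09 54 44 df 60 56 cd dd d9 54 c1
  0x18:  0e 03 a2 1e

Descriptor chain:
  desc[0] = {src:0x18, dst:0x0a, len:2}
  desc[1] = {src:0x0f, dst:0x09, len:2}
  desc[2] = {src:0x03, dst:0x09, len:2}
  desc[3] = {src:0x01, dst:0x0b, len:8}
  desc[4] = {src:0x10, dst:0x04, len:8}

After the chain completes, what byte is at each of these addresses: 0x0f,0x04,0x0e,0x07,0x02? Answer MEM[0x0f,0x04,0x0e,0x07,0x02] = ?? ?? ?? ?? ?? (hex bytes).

  after D0: wrote 2B at 0x0a = 0e03
  after D1: wrote 2B at 0x09 = 44df
  after D2: wrote 2B at 0x09 = 5d76
  after D3: wrote 8B at 0x0b = 9d975d76b9dde8d6
  after D4: wrote 8B at 0x04 = dde8d6cdddd954c1
query mem[0x0f]=0xb9, mem[0x04]=0xdd, mem[0x0e]=0x76, mem[0x07]=0xcd, mem[0x02]=0x97

MEM[0x0f,0x04,0x0e,0x07,0x02] = b9 dd 76 cd 97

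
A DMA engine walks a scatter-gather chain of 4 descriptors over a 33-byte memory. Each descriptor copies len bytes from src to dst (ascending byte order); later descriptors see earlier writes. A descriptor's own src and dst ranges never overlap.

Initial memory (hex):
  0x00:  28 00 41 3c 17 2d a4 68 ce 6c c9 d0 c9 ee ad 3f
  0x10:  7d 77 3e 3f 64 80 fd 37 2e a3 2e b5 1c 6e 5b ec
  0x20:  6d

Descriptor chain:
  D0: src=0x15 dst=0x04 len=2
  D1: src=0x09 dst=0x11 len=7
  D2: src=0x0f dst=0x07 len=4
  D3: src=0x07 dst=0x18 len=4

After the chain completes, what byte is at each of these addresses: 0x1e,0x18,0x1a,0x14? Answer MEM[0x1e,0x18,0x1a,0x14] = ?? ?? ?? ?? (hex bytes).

D0: mem[0x04..0x05] <- [80 fd]
D1: mem[0x11..0x17] <- [6c c9 d0 c9 ee ad 3f]
D2: mem[0x07..0x0a] <- [3f 7d 6c c9]
D3: mem[0x18..0x1b] <- [3f 7d 6c c9]
query mem[0x1e]=0x5b, mem[0x18]=0x3f, mem[0x1a]=0x6c, mem[0x14]=0xc9

MEM[0x1e,0x18,0x1a,0x14] = 5b 3f 6c c9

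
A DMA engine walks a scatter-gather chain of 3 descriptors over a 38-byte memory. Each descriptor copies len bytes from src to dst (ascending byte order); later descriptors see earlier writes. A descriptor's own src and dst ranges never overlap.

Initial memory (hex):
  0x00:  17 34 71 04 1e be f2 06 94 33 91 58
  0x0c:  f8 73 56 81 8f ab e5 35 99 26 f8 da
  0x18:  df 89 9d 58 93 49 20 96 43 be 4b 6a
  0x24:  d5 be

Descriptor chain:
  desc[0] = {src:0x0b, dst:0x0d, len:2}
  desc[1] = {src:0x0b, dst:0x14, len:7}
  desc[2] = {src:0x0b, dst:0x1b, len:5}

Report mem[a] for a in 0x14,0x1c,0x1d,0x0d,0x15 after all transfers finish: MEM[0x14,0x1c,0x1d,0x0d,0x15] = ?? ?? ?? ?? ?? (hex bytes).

MEM[0x14,0x1c,0x1d,0x0d,0x15] = 58 f8 58 58 f8

[0] 0x0b->0x0d len=2 : 58 f8
[1] 0x0b->0x14 len=7 : 58 f8 58 f8 81 8f ab
[2] 0x0b->0x1b len=5 : 58 f8 58 f8 81
query mem[0x14]=0x58, mem[0x1c]=0xf8, mem[0x1d]=0x58, mem[0x0d]=0x58, mem[0x15]=0xf8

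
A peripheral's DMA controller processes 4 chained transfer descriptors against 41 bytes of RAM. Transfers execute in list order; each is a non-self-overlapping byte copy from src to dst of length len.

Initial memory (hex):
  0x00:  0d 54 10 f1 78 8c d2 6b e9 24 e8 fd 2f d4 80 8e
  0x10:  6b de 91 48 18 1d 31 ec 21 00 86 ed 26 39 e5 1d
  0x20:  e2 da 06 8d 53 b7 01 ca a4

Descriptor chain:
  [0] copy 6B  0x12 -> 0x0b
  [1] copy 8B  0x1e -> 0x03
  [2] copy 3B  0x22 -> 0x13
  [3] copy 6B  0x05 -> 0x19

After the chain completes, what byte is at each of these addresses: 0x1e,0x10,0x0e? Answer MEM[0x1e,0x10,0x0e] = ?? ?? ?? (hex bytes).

MEM[0x1e,0x10,0x0e] = b7 ec 1d

D0: mem[0x0b..0x10] <- [91 48 18 1d 31 ec]
D1: mem[0x03..0x0a] <- [e5 1d e2 da 06 8d 53 b7]
D2: mem[0x13..0x15] <- [06 8d 53]
D3: mem[0x19..0x1e] <- [e2 da 06 8d 53 b7]
query mem[0x1e]=0xb7, mem[0x10]=0xec, mem[0x0e]=0x1d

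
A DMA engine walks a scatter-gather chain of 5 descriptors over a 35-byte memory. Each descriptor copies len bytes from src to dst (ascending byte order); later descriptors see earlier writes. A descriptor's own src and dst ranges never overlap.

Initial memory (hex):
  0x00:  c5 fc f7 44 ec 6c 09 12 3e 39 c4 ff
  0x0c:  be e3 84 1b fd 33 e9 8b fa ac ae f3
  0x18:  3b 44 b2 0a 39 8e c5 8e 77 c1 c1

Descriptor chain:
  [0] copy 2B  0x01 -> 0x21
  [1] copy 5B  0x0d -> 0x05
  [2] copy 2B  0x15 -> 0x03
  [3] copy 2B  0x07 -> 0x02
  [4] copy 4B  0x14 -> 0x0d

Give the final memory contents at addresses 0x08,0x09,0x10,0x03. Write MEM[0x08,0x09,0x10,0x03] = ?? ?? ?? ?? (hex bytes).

#0 dst[0x21+2] := {0xfc,0xf7}
#1 dst[0x05+5] := {0xe3,0x84,0x1b,0xfd,0x33}
#2 dst[0x03+2] := {0xac,0xae}
#3 dst[0x02+2] := {0x1b,0xfd}
#4 dst[0x0d+4] := {0xfa,0xac,0xae,0xf3}
query mem[0x08]=0xfd, mem[0x09]=0x33, mem[0x10]=0xf3, mem[0x03]=0xfd

MEM[0x08,0x09,0x10,0x03] = fd 33 f3 fd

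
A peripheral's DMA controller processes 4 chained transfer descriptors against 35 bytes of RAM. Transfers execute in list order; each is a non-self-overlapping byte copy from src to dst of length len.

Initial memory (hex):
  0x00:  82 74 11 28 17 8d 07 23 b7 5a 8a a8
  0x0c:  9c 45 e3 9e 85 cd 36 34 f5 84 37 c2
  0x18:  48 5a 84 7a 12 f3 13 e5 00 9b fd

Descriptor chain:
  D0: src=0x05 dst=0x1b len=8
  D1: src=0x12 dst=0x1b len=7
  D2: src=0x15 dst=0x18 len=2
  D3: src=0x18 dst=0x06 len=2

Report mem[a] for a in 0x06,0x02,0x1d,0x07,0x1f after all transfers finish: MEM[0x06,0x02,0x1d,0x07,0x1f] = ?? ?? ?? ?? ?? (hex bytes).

MEM[0x06,0x02,0x1d,0x07,0x1f] = 84 11 f5 37 37

#0 dst[0x1b+8] := {0x8d,0x07,0x23,0xb7,0x5a,0x8a,0xa8,0x9c}
#1 dst[0x1b+7] := {0x36,0x34,0xf5,0x84,0x37,0xc2,0x48}
#2 dst[0x18+2] := {0x84,0x37}
#3 dst[0x06+2] := {0x84,0x37}
query mem[0x06]=0x84, mem[0x02]=0x11, mem[0x1d]=0xf5, mem[0x07]=0x37, mem[0x1f]=0x37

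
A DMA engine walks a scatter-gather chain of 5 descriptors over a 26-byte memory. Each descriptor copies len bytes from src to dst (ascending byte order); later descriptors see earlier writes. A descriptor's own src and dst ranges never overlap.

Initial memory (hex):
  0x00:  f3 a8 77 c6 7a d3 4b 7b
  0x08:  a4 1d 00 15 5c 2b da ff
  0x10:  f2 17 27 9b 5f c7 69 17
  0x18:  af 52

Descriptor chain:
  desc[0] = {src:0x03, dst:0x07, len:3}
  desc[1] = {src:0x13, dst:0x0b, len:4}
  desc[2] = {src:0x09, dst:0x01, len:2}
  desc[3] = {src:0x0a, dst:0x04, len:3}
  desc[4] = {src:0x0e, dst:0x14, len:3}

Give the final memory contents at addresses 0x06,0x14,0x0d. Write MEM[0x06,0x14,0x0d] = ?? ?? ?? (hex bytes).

MEM[0x06,0x14,0x0d] = 5f 69 c7

D0: mem[0x07..0x09] <- [c6 7a d3]
D1: mem[0x0b..0x0e] <- [9b 5f c7 69]
D2: mem[0x01..0x02] <- [d3 00]
D3: mem[0x04..0x06] <- [00 9b 5f]
D4: mem[0x14..0x16] <- [69 ff f2]
query mem[0x06]=0x5f, mem[0x14]=0x69, mem[0x0d]=0xc7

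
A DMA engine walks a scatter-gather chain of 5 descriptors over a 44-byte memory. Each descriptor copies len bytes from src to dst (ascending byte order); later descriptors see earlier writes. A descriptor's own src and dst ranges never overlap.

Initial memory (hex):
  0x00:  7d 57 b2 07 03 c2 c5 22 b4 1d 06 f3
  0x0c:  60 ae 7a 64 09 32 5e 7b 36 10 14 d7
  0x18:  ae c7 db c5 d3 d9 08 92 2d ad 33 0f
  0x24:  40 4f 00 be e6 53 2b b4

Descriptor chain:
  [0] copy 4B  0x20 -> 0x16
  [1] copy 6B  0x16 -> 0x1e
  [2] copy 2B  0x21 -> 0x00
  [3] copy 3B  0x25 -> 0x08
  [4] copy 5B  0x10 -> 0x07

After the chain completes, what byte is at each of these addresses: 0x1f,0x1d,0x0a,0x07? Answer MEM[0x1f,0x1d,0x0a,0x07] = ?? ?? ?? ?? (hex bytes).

MEM[0x1f,0x1d,0x0a,0x07] = ad d9 7b 09

#0 dst[0x16+4] := {0x2d,0xad,0x33,0x0f}
#1 dst[0x1e+6] := {0x2d,0xad,0x33,0x0f,0xdb,0xc5}
#2 dst[0x00+2] := {0x0f,0xdb}
#3 dst[0x08+3] := {0x4f,0x00,0xbe}
#4 dst[0x07+5] := {0x09,0x32,0x5e,0x7b,0x36}
query mem[0x1f]=0xad, mem[0x1d]=0xd9, mem[0x0a]=0x7b, mem[0x07]=0x09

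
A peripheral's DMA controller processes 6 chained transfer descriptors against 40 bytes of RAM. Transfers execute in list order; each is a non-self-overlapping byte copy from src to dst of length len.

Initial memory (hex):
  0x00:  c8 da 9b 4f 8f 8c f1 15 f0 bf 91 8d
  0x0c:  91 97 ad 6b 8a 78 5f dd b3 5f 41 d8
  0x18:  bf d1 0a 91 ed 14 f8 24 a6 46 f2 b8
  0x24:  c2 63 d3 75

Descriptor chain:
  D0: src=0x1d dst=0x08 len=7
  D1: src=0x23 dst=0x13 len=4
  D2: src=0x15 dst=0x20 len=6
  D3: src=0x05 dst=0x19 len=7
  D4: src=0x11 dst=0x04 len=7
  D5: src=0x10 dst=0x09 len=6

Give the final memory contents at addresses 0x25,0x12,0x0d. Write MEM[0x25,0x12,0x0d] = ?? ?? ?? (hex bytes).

MEM[0x25,0x12,0x0d] = 0a 5f c2

D0: mem[0x08..0x0e] <- [14 f8 24 a6 46 f2 b8]
D1: mem[0x13..0x16] <- [b8 c2 63 d3]
D2: mem[0x20..0x25] <- [63 d3 d8 bf d1 0a]
D3: mem[0x19..0x1f] <- [8c f1 15 14 f8 24 a6]
D4: mem[0x04..0x0a] <- [78 5f b8 c2 63 d3 d8]
D5: mem[0x09..0x0e] <- [8a 78 5f b8 c2 63]
query mem[0x25]=0x0a, mem[0x12]=0x5f, mem[0x0d]=0xc2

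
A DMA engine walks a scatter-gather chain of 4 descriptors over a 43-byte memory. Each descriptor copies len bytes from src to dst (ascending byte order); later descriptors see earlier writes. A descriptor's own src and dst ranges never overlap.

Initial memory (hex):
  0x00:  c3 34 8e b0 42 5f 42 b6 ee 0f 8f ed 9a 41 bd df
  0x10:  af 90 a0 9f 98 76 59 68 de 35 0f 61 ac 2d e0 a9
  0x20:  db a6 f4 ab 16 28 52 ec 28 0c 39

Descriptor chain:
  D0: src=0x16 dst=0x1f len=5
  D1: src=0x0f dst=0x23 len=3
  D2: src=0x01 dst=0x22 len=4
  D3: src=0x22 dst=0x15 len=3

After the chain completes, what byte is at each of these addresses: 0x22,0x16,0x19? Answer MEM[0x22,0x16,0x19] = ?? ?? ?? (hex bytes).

D0: mem[0x1f..0x23] <- [59 68 de 35 0f]
D1: mem[0x23..0x25] <- [df af 90]
D2: mem[0x22..0x25] <- [34 8e b0 42]
D3: mem[0x15..0x17] <- [34 8e b0]
query mem[0x22]=0x34, mem[0x16]=0x8e, mem[0x19]=0x35

MEM[0x22,0x16,0x19] = 34 8e 35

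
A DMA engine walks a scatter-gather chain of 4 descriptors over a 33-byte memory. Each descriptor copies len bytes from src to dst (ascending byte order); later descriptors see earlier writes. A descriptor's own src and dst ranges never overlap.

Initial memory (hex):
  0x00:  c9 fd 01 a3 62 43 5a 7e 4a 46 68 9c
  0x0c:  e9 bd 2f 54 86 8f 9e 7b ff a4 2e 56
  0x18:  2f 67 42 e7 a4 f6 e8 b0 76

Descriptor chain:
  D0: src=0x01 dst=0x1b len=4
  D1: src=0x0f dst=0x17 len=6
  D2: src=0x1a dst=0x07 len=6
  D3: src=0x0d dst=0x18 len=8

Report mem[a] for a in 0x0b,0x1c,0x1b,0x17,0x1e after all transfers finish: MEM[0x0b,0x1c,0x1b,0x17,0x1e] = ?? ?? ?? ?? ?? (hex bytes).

#0 dst[0x1b+4] := {0xfd,0x01,0xa3,0x62}
#1 dst[0x17+6] := {0x54,0x86,0x8f,0x9e,0x7b,0xff}
#2 dst[0x07+6] := {0x9e,0x7b,0xff,0xa3,0x62,0xb0}
#3 dst[0x18+8] := {0xbd,0x2f,0x54,0x86,0x8f,0x9e,0x7b,0xff}
query mem[0x0b]=0x62, mem[0x1c]=0x8f, mem[0x1b]=0x86, mem[0x17]=0x54, mem[0x1e]=0x7b

MEM[0x0b,0x1c,0x1b,0x17,0x1e] = 62 8f 86 54 7b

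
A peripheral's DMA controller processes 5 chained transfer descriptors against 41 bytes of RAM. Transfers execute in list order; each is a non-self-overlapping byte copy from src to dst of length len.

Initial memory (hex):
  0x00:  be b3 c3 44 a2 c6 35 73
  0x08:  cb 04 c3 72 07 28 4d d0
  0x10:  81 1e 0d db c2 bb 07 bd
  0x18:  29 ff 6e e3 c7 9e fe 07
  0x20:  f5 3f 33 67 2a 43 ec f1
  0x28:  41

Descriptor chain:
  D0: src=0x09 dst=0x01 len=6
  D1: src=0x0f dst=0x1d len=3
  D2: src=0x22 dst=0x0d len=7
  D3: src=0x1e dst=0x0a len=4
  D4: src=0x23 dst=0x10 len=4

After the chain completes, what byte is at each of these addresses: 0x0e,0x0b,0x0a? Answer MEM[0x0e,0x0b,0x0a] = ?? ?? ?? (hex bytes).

MEM[0x0e,0x0b,0x0a] = 67 1e 81

  after D0: wrote 6B at 0x01 = 04c37207284d
  after D1: wrote 3B at 0x1d = d0811e
  after D2: wrote 7B at 0x0d = 33672a43ecf141
  after D3: wrote 4B at 0x0a = 811ef53f
  after D4: wrote 4B at 0x10 = 672a43ec
query mem[0x0e]=0x67, mem[0x0b]=0x1e, mem[0x0a]=0x81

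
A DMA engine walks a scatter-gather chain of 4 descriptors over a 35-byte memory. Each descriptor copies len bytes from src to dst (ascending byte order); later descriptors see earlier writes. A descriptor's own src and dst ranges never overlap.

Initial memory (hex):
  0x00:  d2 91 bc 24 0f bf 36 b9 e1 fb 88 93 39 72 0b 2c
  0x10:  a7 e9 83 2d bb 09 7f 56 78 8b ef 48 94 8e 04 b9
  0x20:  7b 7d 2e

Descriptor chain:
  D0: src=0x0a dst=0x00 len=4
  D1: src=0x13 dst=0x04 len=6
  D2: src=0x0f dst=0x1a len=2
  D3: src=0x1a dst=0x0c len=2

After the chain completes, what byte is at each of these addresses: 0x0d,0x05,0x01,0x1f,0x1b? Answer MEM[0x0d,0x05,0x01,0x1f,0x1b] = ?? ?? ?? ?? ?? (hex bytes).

#0 dst[0x00+4] := {0x88,0x93,0x39,0x72}
#1 dst[0x04+6] := {0x2d,0xbb,0x09,0x7f,0x56,0x78}
#2 dst[0x1a+2] := {0x2c,0xa7}
#3 dst[0x0c+2] := {0x2c,0xa7}
query mem[0x0d]=0xa7, mem[0x05]=0xbb, mem[0x01]=0x93, mem[0x1f]=0xb9, mem[0x1b]=0xa7

MEM[0x0d,0x05,0x01,0x1f,0x1b] = a7 bb 93 b9 a7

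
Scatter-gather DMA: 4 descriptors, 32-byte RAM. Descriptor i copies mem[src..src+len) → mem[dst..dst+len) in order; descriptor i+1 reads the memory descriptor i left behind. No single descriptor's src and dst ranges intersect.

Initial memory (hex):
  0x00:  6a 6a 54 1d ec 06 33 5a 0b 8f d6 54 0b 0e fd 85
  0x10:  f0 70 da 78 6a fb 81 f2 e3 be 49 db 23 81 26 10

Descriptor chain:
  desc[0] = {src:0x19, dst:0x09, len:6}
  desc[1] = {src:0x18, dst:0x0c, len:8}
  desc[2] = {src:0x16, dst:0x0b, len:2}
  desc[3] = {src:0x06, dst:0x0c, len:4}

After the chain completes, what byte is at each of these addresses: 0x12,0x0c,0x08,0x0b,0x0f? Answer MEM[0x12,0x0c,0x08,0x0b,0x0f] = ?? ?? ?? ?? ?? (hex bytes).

D0: mem[0x09..0x0e] <- [be 49 db 23 81 26]
D1: mem[0x0c..0x13] <- [e3 be 49 db 23 81 26 10]
D2: mem[0x0b..0x0c] <- [81 f2]
D3: mem[0x0c..0x0f] <- [33 5a 0b be]
query mem[0x12]=0x26, mem[0x0c]=0x33, mem[0x08]=0x0b, mem[0x0b]=0x81, mem[0x0f]=0xbe

MEM[0x12,0x0c,0x08,0x0b,0x0f] = 26 33 0b 81 be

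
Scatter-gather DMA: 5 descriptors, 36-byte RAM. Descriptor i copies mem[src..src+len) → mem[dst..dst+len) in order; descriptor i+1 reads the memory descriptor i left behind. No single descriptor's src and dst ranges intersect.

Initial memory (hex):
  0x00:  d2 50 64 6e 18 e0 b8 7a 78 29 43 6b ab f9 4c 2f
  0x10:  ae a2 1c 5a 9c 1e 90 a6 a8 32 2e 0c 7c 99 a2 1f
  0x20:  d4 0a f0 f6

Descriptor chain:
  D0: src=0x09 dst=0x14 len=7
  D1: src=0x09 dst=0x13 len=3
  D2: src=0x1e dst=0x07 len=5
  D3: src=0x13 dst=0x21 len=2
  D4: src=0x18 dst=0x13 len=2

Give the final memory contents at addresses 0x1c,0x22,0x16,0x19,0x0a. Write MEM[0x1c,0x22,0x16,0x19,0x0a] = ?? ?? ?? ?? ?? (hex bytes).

  after D0: wrote 7B at 0x14 = 29436babf94c2f
  after D1: wrote 3B at 0x13 = 29436b
  after D2: wrote 5B at 0x07 = a21fd40af0
  after D3: wrote 2B at 0x21 = 2943
  after D4: wrote 2B at 0x13 = f94c
query mem[0x1c]=0x7c, mem[0x22]=0x43, mem[0x16]=0x6b, mem[0x19]=0x4c, mem[0x0a]=0x0a

MEM[0x1c,0x22,0x16,0x19,0x0a] = 7c 43 6b 4c 0a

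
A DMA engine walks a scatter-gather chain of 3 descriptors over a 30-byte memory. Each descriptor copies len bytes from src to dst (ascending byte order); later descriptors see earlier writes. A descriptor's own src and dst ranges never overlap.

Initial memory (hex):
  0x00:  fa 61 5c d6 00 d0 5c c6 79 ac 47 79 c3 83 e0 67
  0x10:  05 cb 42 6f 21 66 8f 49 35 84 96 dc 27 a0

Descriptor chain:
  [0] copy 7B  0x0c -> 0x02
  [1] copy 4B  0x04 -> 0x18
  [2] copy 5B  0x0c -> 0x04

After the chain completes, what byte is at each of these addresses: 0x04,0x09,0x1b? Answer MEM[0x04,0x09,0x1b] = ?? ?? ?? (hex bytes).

  after D0: wrote 7B at 0x02 = c383e06705cb42
  after D1: wrote 4B at 0x18 = e06705cb
  after D2: wrote 5B at 0x04 = c383e06705
query mem[0x04]=0xc3, mem[0x09]=0xac, mem[0x1b]=0xcb

MEM[0x04,0x09,0x1b] = c3 ac cb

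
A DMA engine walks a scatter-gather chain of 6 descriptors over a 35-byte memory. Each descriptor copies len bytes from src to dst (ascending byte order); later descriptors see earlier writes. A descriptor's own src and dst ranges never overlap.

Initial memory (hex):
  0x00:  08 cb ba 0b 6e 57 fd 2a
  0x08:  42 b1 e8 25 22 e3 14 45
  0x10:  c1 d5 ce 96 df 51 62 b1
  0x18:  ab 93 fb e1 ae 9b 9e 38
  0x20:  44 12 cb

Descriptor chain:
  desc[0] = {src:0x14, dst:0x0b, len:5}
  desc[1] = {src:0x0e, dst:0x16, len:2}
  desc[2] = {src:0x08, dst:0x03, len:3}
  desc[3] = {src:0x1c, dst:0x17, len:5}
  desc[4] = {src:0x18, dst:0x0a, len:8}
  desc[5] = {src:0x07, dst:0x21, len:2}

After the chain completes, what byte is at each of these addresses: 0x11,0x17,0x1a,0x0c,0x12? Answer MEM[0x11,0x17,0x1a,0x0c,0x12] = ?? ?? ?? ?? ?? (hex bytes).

MEM[0x11,0x17,0x1a,0x0c,0x12] = 38 ae 38 38 ce

D0: mem[0x0b..0x0f] <- [df 51 62 b1 ab]
D1: mem[0x16..0x17] <- [b1 ab]
D2: mem[0x03..0x05] <- [42 b1 e8]
D3: mem[0x17..0x1b] <- [ae 9b 9e 38 44]
D4: mem[0x0a..0x11] <- [9b 9e 38 44 ae 9b 9e 38]
D5: mem[0x21..0x22] <- [2a 42]
query mem[0x11]=0x38, mem[0x17]=0xae, mem[0x1a]=0x38, mem[0x0c]=0x38, mem[0x12]=0xce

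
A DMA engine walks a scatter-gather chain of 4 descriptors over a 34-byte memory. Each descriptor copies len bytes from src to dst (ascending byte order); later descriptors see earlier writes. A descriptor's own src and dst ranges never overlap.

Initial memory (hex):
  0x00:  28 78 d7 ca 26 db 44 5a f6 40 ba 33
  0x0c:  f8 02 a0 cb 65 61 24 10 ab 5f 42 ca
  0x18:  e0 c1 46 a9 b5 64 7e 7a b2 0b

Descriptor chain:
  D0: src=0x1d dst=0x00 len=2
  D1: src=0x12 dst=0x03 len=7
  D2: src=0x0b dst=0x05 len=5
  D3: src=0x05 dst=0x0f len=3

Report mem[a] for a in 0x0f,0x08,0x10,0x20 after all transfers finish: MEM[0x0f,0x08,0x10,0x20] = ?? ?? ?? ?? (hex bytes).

MEM[0x0f,0x08,0x10,0x20] = 33 a0 f8 b2

D0: mem[0x00..0x01] <- [64 7e]
D1: mem[0x03..0x09] <- [24 10 ab 5f 42 ca e0]
D2: mem[0x05..0x09] <- [33 f8 02 a0 cb]
D3: mem[0x0f..0x11] <- [33 f8 02]
query mem[0x0f]=0x33, mem[0x08]=0xa0, mem[0x10]=0xf8, mem[0x20]=0xb2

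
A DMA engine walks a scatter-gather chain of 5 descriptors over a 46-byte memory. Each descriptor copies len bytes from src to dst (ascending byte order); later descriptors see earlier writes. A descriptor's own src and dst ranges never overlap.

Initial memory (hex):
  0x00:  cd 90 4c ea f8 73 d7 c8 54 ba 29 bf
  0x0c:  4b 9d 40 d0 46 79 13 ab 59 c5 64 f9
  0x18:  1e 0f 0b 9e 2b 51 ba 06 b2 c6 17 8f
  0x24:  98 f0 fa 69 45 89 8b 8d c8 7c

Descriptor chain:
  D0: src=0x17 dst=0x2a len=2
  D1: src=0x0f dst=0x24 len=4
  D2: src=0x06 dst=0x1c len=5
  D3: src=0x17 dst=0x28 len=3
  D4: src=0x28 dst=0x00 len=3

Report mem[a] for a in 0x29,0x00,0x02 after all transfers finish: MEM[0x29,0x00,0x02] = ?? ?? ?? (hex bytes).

#0 dst[0x2a+2] := {0xf9,0x1e}
#1 dst[0x24+4] := {0xd0,0x46,0x79,0x13}
#2 dst[0x1c+5] := {0xd7,0xc8,0x54,0xba,0x29}
#3 dst[0x28+3] := {0xf9,0x1e,0x0f}
#4 dst[0x00+3] := {0xf9,0x1e,0x0f}
query mem[0x29]=0x1e, mem[0x00]=0xf9, mem[0x02]=0x0f

MEM[0x29,0x00,0x02] = 1e f9 0f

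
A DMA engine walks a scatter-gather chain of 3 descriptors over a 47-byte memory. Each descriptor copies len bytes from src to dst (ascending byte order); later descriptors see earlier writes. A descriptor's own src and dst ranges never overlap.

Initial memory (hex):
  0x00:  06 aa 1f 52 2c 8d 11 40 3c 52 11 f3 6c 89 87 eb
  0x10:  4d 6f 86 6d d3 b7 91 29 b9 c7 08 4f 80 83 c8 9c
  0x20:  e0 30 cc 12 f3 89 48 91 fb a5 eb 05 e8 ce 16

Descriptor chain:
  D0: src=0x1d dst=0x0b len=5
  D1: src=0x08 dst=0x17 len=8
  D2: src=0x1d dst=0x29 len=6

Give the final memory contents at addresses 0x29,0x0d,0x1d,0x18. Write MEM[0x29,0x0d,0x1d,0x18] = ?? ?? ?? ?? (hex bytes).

  after D0: wrote 5B at 0x0b = 83c89ce030
  after D1: wrote 8B at 0x17 = 3c521183c89ce030
  after D2: wrote 6B at 0x29 = e0309ce030cc
query mem[0x29]=0xe0, mem[0x0d]=0x9c, mem[0x1d]=0xe0, mem[0x18]=0x52

MEM[0x29,0x0d,0x1d,0x18] = e0 9c e0 52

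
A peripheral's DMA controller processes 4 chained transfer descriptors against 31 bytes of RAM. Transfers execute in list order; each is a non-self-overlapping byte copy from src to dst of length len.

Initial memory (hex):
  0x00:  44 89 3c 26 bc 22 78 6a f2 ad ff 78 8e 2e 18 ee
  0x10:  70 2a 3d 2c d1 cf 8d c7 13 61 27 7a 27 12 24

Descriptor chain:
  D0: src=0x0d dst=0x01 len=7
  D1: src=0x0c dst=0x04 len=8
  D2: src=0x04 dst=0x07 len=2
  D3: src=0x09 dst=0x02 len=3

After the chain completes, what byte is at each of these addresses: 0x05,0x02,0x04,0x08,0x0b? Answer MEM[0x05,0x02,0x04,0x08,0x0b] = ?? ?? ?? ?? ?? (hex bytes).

MEM[0x05,0x02,0x04,0x08,0x0b] = 2e 2a 2c 2e 2c

D0: mem[0x01..0x07] <- [2e 18 ee 70 2a 3d 2c]
D1: mem[0x04..0x0b] <- [8e 2e 18 ee 70 2a 3d 2c]
D2: mem[0x07..0x08] <- [8e 2e]
D3: mem[0x02..0x04] <- [2a 3d 2c]
query mem[0x05]=0x2e, mem[0x02]=0x2a, mem[0x04]=0x2c, mem[0x08]=0x2e, mem[0x0b]=0x2c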